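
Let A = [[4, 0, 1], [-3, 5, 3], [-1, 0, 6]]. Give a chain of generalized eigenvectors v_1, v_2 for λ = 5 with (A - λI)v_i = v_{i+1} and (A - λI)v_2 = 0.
v_1 = [[0, 3, 1]]^T, v_2 = [[1, 3, 1]]^T

We seek v_1 ∈ ker((A - 5I)^2) \ ker(A - 5I), then set v_{i+1} = (A - 5I) v_i.

One such chain is v_1 = [[0, 3, 1]]^T, v_2 = [[1, 3, 1]]^T. Check: (A - 5I) v_2 = [[0, 0, 0]]^T = 0.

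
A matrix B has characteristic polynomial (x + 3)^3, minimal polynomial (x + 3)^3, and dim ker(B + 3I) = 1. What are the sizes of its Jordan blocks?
λ = -3: algebraic multiplicity 3 (exponent in χ_B), largest block size 3 (exponent in m_B), 1 block (geometric multiplicity). This forces block sizes [3].

Jordan blocks: (-3, 3)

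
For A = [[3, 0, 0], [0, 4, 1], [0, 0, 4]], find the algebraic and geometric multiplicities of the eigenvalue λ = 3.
The characteristic polynomial is (x - 4)^2(x - 3), so the factor x - 3 appears with exponent 1: the algebraic multiplicity is 1.

rank(A - 3I) = 2, so the eigenspace has dimension 3 - 2 = 1: the geometric multiplicity is 1.

algebraic multiplicity 1, geometric multiplicity 1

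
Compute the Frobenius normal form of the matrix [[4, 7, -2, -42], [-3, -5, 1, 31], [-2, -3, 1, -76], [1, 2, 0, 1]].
R = [[0, 0, 0, -108], [1, 0, 0, -9], [0, 1, 0, 21], [0, 0, 1, 1]]

The invariant factors of A (the non-unit diagonal entries of the Smith normal form of xI - A over ℚ[x]) are (x - 4)(x - 3)(x + 3)^2, each dividing the next. The characteristic polynomial is their product, (x - 4)(x - 3)(x + 3)^2.

The rational canonical form is the block-diagonal matrix of companion matrices C(f_i):
R = [[0, 0, 0, -108], [1, 0, 0, -9], [0, 1, 0, 21], [0, 0, 1, 1]].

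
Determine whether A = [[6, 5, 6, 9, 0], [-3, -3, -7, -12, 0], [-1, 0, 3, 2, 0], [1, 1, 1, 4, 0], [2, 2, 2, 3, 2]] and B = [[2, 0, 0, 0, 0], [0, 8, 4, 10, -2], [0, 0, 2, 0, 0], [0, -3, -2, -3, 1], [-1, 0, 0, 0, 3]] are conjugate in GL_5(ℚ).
No.

Both have characteristic polynomial (x - 3)^2(x - 2)^3, but the minimal polynomial of A is (x - 3)^2(x - 2)^2 while the minimal polynomial of B is (x - 3)^2(x - 2). The minimal polynomial is a similarity invariant, so A and B are not similar.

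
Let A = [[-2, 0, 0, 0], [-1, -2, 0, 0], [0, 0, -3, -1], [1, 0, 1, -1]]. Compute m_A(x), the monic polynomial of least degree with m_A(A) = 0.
m_A(x) = (x + 2)^3

The characteristic polynomial factors as (x + 2)^4. The minimal polynomial is ∏(x - λ)^{k_λ} where k_λ is the size of the largest Jordan block at λ.

For λ = -2: rank(A + 2I) = 2, and the largest Jordan block has size 3 (the smallest k with rank((A + 2I)^k) = rank((A + 2I)^(k+1))).

So m_A(x) = (x + 2)^3.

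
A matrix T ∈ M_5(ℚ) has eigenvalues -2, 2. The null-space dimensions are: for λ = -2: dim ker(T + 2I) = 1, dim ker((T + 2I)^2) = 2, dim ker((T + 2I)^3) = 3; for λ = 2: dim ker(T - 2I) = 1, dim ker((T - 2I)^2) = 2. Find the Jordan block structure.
Jordan blocks: (-2, 3), (2, 2)

λ = -2: successive nullity increments [1, 1, 1] count blocks of size ≥ k; block sizes are [3].
λ = 2: successive nullity increments [1, 1] count blocks of size ≥ k; block sizes are [2].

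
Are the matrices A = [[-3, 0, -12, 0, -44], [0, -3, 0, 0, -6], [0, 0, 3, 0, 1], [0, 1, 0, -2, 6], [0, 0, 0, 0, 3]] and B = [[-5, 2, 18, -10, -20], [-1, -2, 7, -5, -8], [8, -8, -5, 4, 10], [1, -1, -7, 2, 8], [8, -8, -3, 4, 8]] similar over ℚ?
Yes.

Two matrices over a field are similar if and only if they have the same invariant factors.

Both A and B have characteristic polynomial (x - 3)^2(x + 2)(x + 3)^2 and minimal polynomial (x - 3)^2(x + 2)(x + 3). Computing further, both have invariant factors x + 3, (x - 3)^2(x + 2)(x + 3). Hence A and B are similar.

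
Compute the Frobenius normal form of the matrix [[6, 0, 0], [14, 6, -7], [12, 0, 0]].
R = [[6, 0, 0], [0, 0, 0], [0, 1, 6]]

The invariant factors of A (the non-unit diagonal entries of the Smith normal form of xI - A over ℚ[x]) are x - 6, x(x - 6), each dividing the next. The characteristic polynomial is their product, x(x - 6)^2.

The rational canonical form is the block-diagonal matrix of companion matrices C(f_i):
R = [[6, 0, 0], [0, 0, 0], [0, 1, 6]].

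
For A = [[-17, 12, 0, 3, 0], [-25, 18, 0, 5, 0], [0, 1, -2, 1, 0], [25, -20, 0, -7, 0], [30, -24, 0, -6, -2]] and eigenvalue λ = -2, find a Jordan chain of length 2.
v_1 = [[-2, -3, 1, 3, 3]]^T, v_2 = [[3, 5, 0, -5, -6]]^T

We seek v_1 ∈ ker((A + 2I)^2) \ ker(A + 2I), then set v_{i+1} = (A + 2I) v_i.

One such chain is v_1 = [[-2, -3, 1, 3, 3]]^T, v_2 = [[3, 5, 0, -5, -6]]^T. Check: (A + 2I) v_2 = [[0, 0, 0, 0, 0]]^T = 0.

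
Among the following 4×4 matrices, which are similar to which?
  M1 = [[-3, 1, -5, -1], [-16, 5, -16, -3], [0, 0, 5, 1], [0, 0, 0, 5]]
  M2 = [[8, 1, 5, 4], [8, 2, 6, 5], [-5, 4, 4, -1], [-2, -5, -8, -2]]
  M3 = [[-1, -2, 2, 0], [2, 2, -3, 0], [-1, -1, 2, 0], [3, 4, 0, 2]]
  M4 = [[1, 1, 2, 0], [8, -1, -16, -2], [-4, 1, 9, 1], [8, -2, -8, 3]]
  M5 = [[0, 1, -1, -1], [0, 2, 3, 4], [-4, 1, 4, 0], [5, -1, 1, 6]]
Characteristic polynomials: χ_{M1} = (x - 5)^2(x - 1)^2, χ_{M2} = (x - 5)^2(x - 1)^2, χ_{M3} = (x - 2)(x - 1)^3, χ_{M4} = (x - 5)^2(x - 1)^2, χ_{M5} = (x - 5)^2(x - 1)^2.

{M1, M2, M4, M5}: invariant factors (x - 5)^2(x - 1)^2.

{M3}: invariant factors (x - 2)(x - 1)^3.

Matrices are similar if and only if their invariant-factor lists agree; the partition into similarity classes is {M1, M2, M4, M5}, {M3}.

2 classes: {M1, M2, M4, M5}, {M3}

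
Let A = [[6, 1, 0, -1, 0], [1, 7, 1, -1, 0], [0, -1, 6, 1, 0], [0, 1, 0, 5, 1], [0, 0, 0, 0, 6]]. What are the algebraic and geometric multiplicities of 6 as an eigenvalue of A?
The characteristic polynomial is (x - 6)^5, so the factor x - 6 appears with exponent 5: the algebraic multiplicity is 5.

rank(A - 6I) = 3, so the eigenspace has dimension 5 - 3 = 2: the geometric multiplicity is 2.

Since 2 < 5, A is not diagonalizable.

algebraic multiplicity 5, geometric multiplicity 2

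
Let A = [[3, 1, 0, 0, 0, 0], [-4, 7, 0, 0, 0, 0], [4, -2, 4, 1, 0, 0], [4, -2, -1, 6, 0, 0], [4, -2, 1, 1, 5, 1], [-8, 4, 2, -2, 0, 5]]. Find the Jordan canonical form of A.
J = [[5, 1, 0, 0, 0, 0], [0, 5, 0, 0, 0, 0], [0, 0, 5, 1, 0, 0], [0, 0, 0, 5, 0, 0], [0, 0, 0, 0, 5, 1], [0, 0, 0, 0, 0, 5]]

The characteristic polynomial is det(xI - A) = (x - 5)^6, so the eigenvalues are 5 (algebraic multiplicity 6).

For λ = 5: rank(A - 5I) = 3, rank((A - 5I)^2) = 0. The eigenspace has dimension 6 - 3 = 3, so there are 3 Jordan blocks; the rank sequence gives block sizes [2, 2, 2].

Assembling the blocks gives the Jordan form J above.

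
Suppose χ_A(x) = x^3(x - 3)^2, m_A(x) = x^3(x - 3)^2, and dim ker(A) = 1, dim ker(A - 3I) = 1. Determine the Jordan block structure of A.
Jordan blocks: (0, 3), (3, 2)

λ = 0: algebraic multiplicity 3 (exponent in χ_A), largest block size 3 (exponent in m_A), 1 block (geometric multiplicity). This forces block sizes [3].
λ = 3: algebraic multiplicity 2 (exponent in χ_A), largest block size 2 (exponent in m_A), 1 block (geometric multiplicity). This forces block sizes [2].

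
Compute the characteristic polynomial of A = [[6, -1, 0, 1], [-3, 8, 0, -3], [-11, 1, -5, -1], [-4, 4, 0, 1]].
xI - A = [[x - 6, 1, 0, -1], [3, x - 8, 0, 3], [11, -1, x + 5, 1], [4, -4, 0, x - 1]].

Expanding det(xI - A) along the first row:
det(xI - A) = + (x - 6)·det([[x - 8, 0, 3], [-1, x + 5, 1], [-4, 0, x - 1]]) - (1)·det([[3, 0, 3], [11, x + 5, 1], [4, 0, x - 1]]) + (0)·det([[3, x - 8, 3], [11, -1, 1], [4, -4, x - 1]]) - (-1)·det([[3, x - 8, 0], [11, -1, x + 5], [4, -4, 0]]).

Evaluating gives χ_A(x) = x^4 - 10x^3 + 250x - 625 = (x - 5)^3(x + 5).

χ_A(x) = (x - 5)^3(x + 5)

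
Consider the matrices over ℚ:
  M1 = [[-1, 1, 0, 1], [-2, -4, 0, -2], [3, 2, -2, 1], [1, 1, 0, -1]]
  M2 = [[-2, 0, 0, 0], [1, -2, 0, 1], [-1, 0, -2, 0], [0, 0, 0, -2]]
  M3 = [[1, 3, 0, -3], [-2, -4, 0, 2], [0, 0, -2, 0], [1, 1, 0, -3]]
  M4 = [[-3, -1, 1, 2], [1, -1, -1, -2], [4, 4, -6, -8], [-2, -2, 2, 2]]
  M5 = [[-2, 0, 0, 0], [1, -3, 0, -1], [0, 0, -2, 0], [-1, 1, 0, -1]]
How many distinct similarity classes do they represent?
Characteristic polynomials: χ_{M1} = (x + 2)^4, χ_{M2} = (x + 2)^4, χ_{M3} = (x + 2)^4, χ_{M4} = (x + 2)^4, χ_{M5} = (x + 2)^4.

{M1, M2}: invariant factors (x + 2)^2, (x + 2)^2.

{M3, M4, M5}: invariant factors x + 2, x + 2, (x + 2)^2.

Matrices are similar if and only if their invariant-factor lists agree; the partition into similarity classes is {M1, M2}, {M3, M4, M5}.

2 classes: {M1, M2}, {M3, M4, M5}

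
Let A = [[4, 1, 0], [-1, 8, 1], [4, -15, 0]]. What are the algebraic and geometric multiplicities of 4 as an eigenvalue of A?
algebraic multiplicity 3, geometric multiplicity 1

The characteristic polynomial is (x - 4)^3, so the factor x - 4 appears with exponent 3: the algebraic multiplicity is 3.

rank(A - 4I) = 2, so the eigenspace has dimension 3 - 2 = 1: the geometric multiplicity is 1.

Since 1 < 3, A is not diagonalizable.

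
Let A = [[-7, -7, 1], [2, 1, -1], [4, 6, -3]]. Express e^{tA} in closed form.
e^{tA} = [[(3*t^2 - 4*t + 1)*e^{-3*t}, t*(3*t - 7)*e^{-3*t}, t*(3*t + 2)*e^{-3*t}/2], [2*t*(1 - t)*e^{-3*t}, (-2*t^2 + 4*t + 1)*e^{-3*t}, -t*(t + 1)*e^{-3*t}], [2*t*(2 - t)*e^{-3*t}, 2*t*(3 - t)*e^{-3*t}, (1 - t^2)*e^{-3*t}]]

A has Jordan form J = [[-3, 1, 0], [0, -3, 1], [0, 0, -3]] with A = PJP^{-1}, so e^{tA} = P e^{tJ} P^{-1}.

For a Jordan block J_k(λ), e^{tJ_k(λ)} = e^{λt} · (I + tN + t^2 N^2/2! + ... + t^{k-1} N^{k-1}/(k-1)!) where N is the nilpotent superdiagonal part.

Assembling the blocks and conjugating back gives the entries of e^{tA} as shown above.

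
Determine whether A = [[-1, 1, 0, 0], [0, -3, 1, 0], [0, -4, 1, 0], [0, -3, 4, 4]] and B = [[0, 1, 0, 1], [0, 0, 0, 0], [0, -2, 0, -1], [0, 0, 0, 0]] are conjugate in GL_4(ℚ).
trace(A) = 1 but trace(B) = 0. The trace is a similarity invariant, so A and B are not similar.

No.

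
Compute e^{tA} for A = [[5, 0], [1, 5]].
e^{tA} = [[e^{5*t}, 0], [t*e^{5*t}, e^{5*t}]]

A has Jordan form J = [[5, 1], [0, 5]] with A = PJP^{-1}, so e^{tA} = P e^{tJ} P^{-1}.

For a Jordan block J_k(λ), e^{tJ_k(λ)} = e^{λt} · (I + tN + t^2 N^2/2! + ... + t^{k-1} N^{k-1}/(k-1)!) where N is the nilpotent superdiagonal part.

Assembling the blocks and conjugating back gives the entries of e^{tA} as shown above.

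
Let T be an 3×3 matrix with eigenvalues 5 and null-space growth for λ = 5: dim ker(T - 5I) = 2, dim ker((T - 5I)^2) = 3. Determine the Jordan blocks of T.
λ = 5: successive nullity increments [2, 1] count blocks of size ≥ k; block sizes are [2, 1].

Jordan blocks: (5, 2), (5, 1)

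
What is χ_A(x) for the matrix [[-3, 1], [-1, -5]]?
xI - A = [[x + 3, -1], [1, x + 5]].

Expanding det(xI - A) along the first row:
det(xI - A) = + (x + 3)·det([[x + 5]]) - (-1)·det([[1]]).

Evaluating gives χ_A(x) = x^2 + 8x + 16 = (x + 4)^2.

χ_A(x) = (x + 4)^2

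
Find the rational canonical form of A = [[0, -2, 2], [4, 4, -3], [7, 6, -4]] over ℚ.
The invariant factors of A (the non-unit diagonal entries of the Smith normal form of xI - A over ℚ[x]) are x^3 - 4x - 2, each dividing the next. The characteristic polynomial is their product, x^3 - 4x - 2.

The rational canonical form is the block-diagonal matrix of companion matrices C(f_i):
R = [[0, 0, 2], [1, 0, 4], [0, 1, 0]].

Note the characteristic polynomial does not split into linear factors over ℚ, so A has no Jordan form over ℚ; the rational canonical form exists over any field.

R = [[0, 0, 2], [1, 0, 4], [0, 1, 0]]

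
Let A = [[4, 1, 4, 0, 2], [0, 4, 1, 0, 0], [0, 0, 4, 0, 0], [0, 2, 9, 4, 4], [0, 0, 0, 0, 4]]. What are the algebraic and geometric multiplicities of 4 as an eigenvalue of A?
The characteristic polynomial is (x - 4)^5, so the factor x - 4 appears with exponent 5: the algebraic multiplicity is 5.

rank(A - 4I) = 2, so the eigenspace has dimension 5 - 2 = 3: the geometric multiplicity is 3.

Since 3 < 5, A is not diagonalizable.

algebraic multiplicity 5, geometric multiplicity 3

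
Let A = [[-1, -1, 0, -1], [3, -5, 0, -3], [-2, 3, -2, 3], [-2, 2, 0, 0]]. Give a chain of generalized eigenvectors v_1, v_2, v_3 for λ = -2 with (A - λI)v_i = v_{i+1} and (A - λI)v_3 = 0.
We seek v_1 ∈ ker((A + 2I)^3) \ ker((A + 2I)^2), then set v_{i+1} = (A + 2I) v_i.

One such chain is v_1 = [[1, -1, 1, 1]]^T, v_2 = [[1, 3, -2, -2]]^T, v_3 = [[0, 0, 1, 0]]^T. Check: (A + 2I) v_3 = [[0, 0, 0, 0]]^T = 0.

v_1 = [[1, -1, 1, 1]]^T, v_2 = [[1, 3, -2, -2]]^T, v_3 = [[0, 0, 1, 0]]^T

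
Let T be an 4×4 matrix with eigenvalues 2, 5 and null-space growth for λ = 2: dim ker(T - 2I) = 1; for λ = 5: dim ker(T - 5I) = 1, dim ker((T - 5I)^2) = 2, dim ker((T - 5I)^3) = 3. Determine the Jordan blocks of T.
λ = 2: successive nullity increments [1] count blocks of size ≥ k; block sizes are [1].
λ = 5: successive nullity increments [1, 1, 1] count blocks of size ≥ k; block sizes are [3].

Jordan blocks: (2, 1), (5, 3)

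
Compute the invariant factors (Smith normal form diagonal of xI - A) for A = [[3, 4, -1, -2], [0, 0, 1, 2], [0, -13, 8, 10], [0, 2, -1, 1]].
x - 3, (x - 3)^3

The Jordan structure of A has elementary divisors (x - 3)^3, (x - 3). Arranging the block sizes at each eigenvalue in decreasing order and taking row products gives the invariant factors.

Invariant factors (smallest first, each dividing the next): x - 3, (x - 3)^3.

Check: the last factor (x - 3)^3 is the minimal polynomial, and the product (x - 3)^4 is the characteristic polynomial.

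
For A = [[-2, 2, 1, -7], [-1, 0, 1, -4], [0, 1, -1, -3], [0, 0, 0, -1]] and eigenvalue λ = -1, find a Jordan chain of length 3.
We seek v_1 ∈ ker((A + I)^3) \ ker((A + I)^2), then set v_{i+1} = (A + I) v_i.

One such chain is v_1 = [[0, 0, 1, 0]]^T, v_2 = [[1, 1, 0, 0]]^T, v_3 = [[1, 0, 1, 0]]^T. Check: (A + I) v_3 = [[0, 0, 0, 0]]^T = 0.

v_1 = [[0, 0, 1, 0]]^T, v_2 = [[1, 1, 0, 0]]^T, v_3 = [[1, 0, 1, 0]]^T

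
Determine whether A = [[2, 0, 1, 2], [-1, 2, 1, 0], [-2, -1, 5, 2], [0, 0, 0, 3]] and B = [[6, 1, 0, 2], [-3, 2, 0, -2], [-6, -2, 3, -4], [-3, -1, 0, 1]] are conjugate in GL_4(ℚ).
No.

Both have characteristic polynomial (x - 3)^4, but the minimal polynomial of A is (x - 3)^3 while the minimal polynomial of B is (x - 3)^2. The minimal polynomial is a similarity invariant, so A and B are not similar.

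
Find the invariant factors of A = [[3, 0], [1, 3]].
(x - 3)^2

The Jordan structure of A has elementary divisors (x - 3)^2. Arranging the block sizes at each eigenvalue in decreasing order and taking row products gives the invariant factors.

Invariant factors (smallest first, each dividing the next): (x - 3)^2.

Check: the last factor (x - 3)^2 is the minimal polynomial, and the product (x - 3)^2 is the characteristic polynomial.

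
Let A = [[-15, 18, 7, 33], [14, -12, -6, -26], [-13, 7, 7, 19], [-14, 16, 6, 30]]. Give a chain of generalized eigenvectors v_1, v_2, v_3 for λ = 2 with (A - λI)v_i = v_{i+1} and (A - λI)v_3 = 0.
v_1 = [[-1, 1, 0, -1]]^T, v_2 = [[2, -2, 1, 2]]^T, v_3 = [[3, -2, 3, 2]]^T

We seek v_1 ∈ ker((A - 2I)^3) \ ker((A - 2I)^2), then set v_{i+1} = (A - 2I) v_i.

One such chain is v_1 = [[-1, 1, 0, -1]]^T, v_2 = [[2, -2, 1, 2]]^T, v_3 = [[3, -2, 3, 2]]^T. Check: (A - 2I) v_3 = [[0, 0, 0, 0]]^T = 0.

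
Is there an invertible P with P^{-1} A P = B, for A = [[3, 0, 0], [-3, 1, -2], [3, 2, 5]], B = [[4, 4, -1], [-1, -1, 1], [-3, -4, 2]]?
trace(A) = 9 but trace(B) = 5. The trace is a similarity invariant, so A and B are not similar.

No.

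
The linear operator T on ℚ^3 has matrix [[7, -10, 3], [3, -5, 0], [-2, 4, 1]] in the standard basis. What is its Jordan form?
The characteristic polynomial is det(xI - A) = (x - 1)^3, so the eigenvalues are 1 (algebraic multiplicity 3).

For λ = 1: rank(A - I) = 2, rank((A - I)^2) = 1, rank((A - I)^3) = 0. The eigenspace has dimension 3 - 2 = 1, so there is 1 Jordan block; the rank sequence gives block sizes [3].

Assembling the blocks gives the Jordan form J above.

J = [[1, 1, 0], [0, 1, 1], [0, 0, 1]]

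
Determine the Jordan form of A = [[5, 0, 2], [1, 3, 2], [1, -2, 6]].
The characteristic polynomial is det(xI - A) = (x - 5)^2(x - 4), so the eigenvalues are 4 (algebraic multiplicity 1), 5 (algebraic multiplicity 2).

For λ = 4: algebraic multiplicity 1 gives one 1×1 block.

For λ = 5: rank(A - 5I) = 2, rank((A - 5I)^2) = 1. The eigenspace has dimension 3 - 2 = 1, so there is 1 Jordan block; the rank sequence gives block sizes [2].

Assembling the blocks gives the Jordan form J above.

J = [[4, 0, 0], [0, 5, 1], [0, 0, 5]]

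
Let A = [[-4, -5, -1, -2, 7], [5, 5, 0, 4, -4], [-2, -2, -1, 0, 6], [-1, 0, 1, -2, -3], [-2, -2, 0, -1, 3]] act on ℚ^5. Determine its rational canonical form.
R = [[0, 0, 0, 0, 0], [1, 0, 0, 0, -1], [0, 1, 0, 0, -2], [0, 0, 1, 0, 3], [0, 0, 0, 1, 1]]

The invariant factors of A (the non-unit diagonal entries of the Smith normal form of xI - A over ℚ[x]) are x(x - 1)(x^3 - 3x - 1), each dividing the next. The characteristic polynomial is their product, x(x - 1)(x^3 - 3x - 1).

The rational canonical form is the block-diagonal matrix of companion matrices C(f_i):
R = [[0, 0, 0, 0, 0], [1, 0, 0, 0, -1], [0, 1, 0, 0, -2], [0, 0, 1, 0, 3], [0, 0, 0, 1, 1]].

Note the characteristic polynomial does not split into linear factors over ℚ, so A has no Jordan form over ℚ; the rational canonical form exists over any field.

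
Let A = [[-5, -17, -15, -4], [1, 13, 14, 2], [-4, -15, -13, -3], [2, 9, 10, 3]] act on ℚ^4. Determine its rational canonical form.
The invariant factors of A (the non-unit diagonal entries of the Smith normal form of xI - A over ℚ[x]) are (x + 2)(x^3 + 3x - 3), each dividing the next. The characteristic polynomial is their product, (x + 2)(x^3 + 3x - 3).

The rational canonical form is the block-diagonal matrix of companion matrices C(f_i):
R = [[0, 0, 0, 6], [1, 0, 0, -3], [0, 1, 0, -3], [0, 0, 1, -2]].

Note the characteristic polynomial does not split into linear factors over ℚ, so A has no Jordan form over ℚ; the rational canonical form exists over any field.

R = [[0, 0, 0, 6], [1, 0, 0, -3], [0, 1, 0, -3], [0, 0, 1, -2]]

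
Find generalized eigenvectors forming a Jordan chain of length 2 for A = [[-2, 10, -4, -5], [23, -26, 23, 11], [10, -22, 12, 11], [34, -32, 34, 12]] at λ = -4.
We seek v_1 ∈ ker((A + 4I)^2) \ ker(A + 4I), then set v_{i+1} = (A + 4I) v_i.

One such chain is v_1 = [[-1, 1, 2, 0]]^T, v_2 = [[0, 1, 0, 2]]^T. Check: (A + 4I) v_2 = [[0, 0, 0, 0]]^T = 0.

v_1 = [[-1, 1, 2, 0]]^T, v_2 = [[0, 1, 0, 2]]^T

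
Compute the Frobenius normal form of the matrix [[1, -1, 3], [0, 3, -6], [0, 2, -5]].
The invariant factors of A (the non-unit diagonal entries of the Smith normal form of xI - A over ℚ[x]) are x - 1, (x - 1)(x + 3), each dividing the next. The characteristic polynomial is their product, (x - 1)^2(x + 3).

The rational canonical form is the block-diagonal matrix of companion matrices C(f_i):
R = [[1, 0, 0], [0, 0, 3], [0, 1, -2]].

R = [[1, 0, 0], [0, 0, 3], [0, 1, -2]]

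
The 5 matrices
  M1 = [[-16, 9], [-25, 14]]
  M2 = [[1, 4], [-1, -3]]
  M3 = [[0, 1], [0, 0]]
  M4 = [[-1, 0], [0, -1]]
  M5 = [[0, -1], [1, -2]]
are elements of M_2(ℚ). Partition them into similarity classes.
3 classes: {M1, M2, M5}, {M3}, {M4}

Characteristic polynomials: χ_{M1} = (x + 1)^2, χ_{M2} = (x + 1)^2, χ_{M3} = x^2, χ_{M4} = (x + 1)^2, χ_{M5} = (x + 1)^2.

{M1, M2, M5}: invariant factors (x + 1)^2.

{M3}: invariant factors x^2.

{M4}: invariant factors x + 1, x + 1.

Matrices are similar if and only if their invariant-factor lists agree; the partition into similarity classes is {M1, M2, M5}, {M3}, {M4}.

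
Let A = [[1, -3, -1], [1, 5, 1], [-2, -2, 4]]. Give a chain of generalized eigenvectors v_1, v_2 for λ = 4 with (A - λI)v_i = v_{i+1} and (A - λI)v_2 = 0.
We seek v_1 ∈ ker((A - 4I)^2) \ ker(A - 4I), then set v_{i+1} = (A - 4I) v_i.

One such chain is v_1 = [[1, -1, 1]]^T, v_2 = [[-1, 1, 0]]^T. Check: (A - 4I) v_2 = [[0, 0, 0]]^T = 0.

v_1 = [[1, -1, 1]]^T, v_2 = [[-1, 1, 0]]^T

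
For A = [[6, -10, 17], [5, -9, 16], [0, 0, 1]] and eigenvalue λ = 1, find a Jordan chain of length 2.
v_1 = [[7, 5, 1]]^T, v_2 = [[2, 1, 0]]^T

We seek v_1 ∈ ker((A - I)^2) \ ker(A - I), then set v_{i+1} = (A - I) v_i.

One such chain is v_1 = [[7, 5, 1]]^T, v_2 = [[2, 1, 0]]^T. Check: (A - I) v_2 = [[0, 0, 0]]^T = 0.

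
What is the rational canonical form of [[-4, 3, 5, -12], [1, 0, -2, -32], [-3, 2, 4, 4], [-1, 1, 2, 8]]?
The invariant factors of A (the non-unit diagonal entries of the Smith normal form of xI - A over ℚ[x]) are (x^2 - 4x - 2)^2, each dividing the next. The characteristic polynomial is their product, (x^2 - 4x - 2)^2.

The rational canonical form is the block-diagonal matrix of companion matrices C(f_i):
R = [[0, 0, 0, -4], [1, 0, 0, -16], [0, 1, 0, -12], [0, 0, 1, 8]].

Note the characteristic polynomial does not split into linear factors over ℚ, so A has no Jordan form over ℚ; the rational canonical form exists over any field.

R = [[0, 0, 0, -4], [1, 0, 0, -16], [0, 1, 0, -12], [0, 0, 1, 8]]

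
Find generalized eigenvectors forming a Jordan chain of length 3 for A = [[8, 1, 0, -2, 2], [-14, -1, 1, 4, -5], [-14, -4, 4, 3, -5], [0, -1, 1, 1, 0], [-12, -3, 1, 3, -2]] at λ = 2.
v_1 = [[0, 2, 2, 0, -1]]^T, v_2 = [[0, 1, 1, 0, 0]]^T, v_3 = [[1, -2, -2, 0, -2]]^T

We seek v_1 ∈ ker((A - 2I)^3) \ ker((A - 2I)^2), then set v_{i+1} = (A - 2I) v_i.

One such chain is v_1 = [[0, 2, 2, 0, -1]]^T, v_2 = [[0, 1, 1, 0, 0]]^T, v_3 = [[1, -2, -2, 0, -2]]^T. Check: (A - 2I) v_3 = [[0, 0, 0, 0, 0]]^T = 0.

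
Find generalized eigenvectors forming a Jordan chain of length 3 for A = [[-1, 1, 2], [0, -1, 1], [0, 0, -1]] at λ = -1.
v_1 = [[0, 0, 1]]^T, v_2 = [[2, 1, 0]]^T, v_3 = [[1, 0, 0]]^T

We seek v_1 ∈ ker((A + I)^3) \ ker((A + I)^2), then set v_{i+1} = (A + I) v_i.

One such chain is v_1 = [[0, 0, 1]]^T, v_2 = [[2, 1, 0]]^T, v_3 = [[1, 0, 0]]^T. Check: (A + I) v_3 = [[0, 0, 0]]^T = 0.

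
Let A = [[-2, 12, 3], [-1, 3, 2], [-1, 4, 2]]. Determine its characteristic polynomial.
xI - A = [[x + 2, -12, -3], [1, x - 3, -2], [1, -4, x - 2]].

Expanding det(xI - A) along the first row:
det(xI - A) = + (x + 2)·det([[x - 3, -2], [-4, x - 2]]) - (-12)·det([[1, -2], [1, x - 2]]) + (-3)·det([[1, x - 3], [1, -4]]).

Evaluating gives χ_A(x) = x^3 - 3x^2 + 3x - 1 = (x - 1)^3.

χ_A(x) = (x - 1)^3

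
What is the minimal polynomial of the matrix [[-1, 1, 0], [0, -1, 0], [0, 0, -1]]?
m_A(x) = (x + 1)^2

The characteristic polynomial factors as (x + 1)^3. The minimal polynomial is ∏(x - λ)^{k_λ} where k_λ is the size of the largest Jordan block at λ.

For λ = -1: rank(A + I) = 1, and the largest Jordan block has size 2 (the smallest k with rank((A + I)^k) = rank((A + I)^(k+1))).

So m_A(x) = (x + 1)^2.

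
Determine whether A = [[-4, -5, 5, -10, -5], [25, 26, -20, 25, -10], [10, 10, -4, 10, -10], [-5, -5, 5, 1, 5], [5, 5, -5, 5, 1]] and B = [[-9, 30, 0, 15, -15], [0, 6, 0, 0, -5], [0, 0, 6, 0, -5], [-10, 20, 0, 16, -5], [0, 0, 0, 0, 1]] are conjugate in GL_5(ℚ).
Two matrices over a field are similar if and only if they have the same invariant factors.

Both A and B have characteristic polynomial (x - 6)^3(x - 1)^2 and minimal polynomial (x - 6)(x - 1). Computing further, both have invariant factors x - 6, (x - 6)(x - 1), (x - 6)(x - 1). Hence A and B are similar.

Yes.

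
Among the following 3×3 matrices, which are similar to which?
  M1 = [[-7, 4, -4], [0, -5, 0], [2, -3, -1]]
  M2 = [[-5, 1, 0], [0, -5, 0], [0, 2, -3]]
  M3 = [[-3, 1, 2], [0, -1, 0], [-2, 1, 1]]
Characteristic polynomials: χ_{M1} = (x + 3)(x + 5)^2, χ_{M2} = (x + 3)(x + 5)^2, χ_{M3} = (x + 1)^3.

{M1, M2}: invariant factors (x + 3)(x + 5)^2.

{M3}: invariant factors x + 1, (x + 1)^2.

Matrices are similar if and only if their invariant-factor lists agree; the partition into similarity classes is {M1, M2}, {M3}.

2 classes: {M1, M2}, {M3}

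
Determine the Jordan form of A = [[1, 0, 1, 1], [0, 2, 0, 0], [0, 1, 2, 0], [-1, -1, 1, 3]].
J = [[2, 1, 0, 0], [0, 2, 0, 0], [0, 0, 2, 1], [0, 0, 0, 2]]

The characteristic polynomial is det(xI - A) = (x - 2)^4, so the eigenvalues are 2 (algebraic multiplicity 4).

For λ = 2: rank(A - 2I) = 2, rank((A - 2I)^2) = 0. The eigenspace has dimension 4 - 2 = 2, so there are 2 Jordan blocks; the rank sequence gives block sizes [2, 2].

Assembling the blocks gives the Jordan form J above.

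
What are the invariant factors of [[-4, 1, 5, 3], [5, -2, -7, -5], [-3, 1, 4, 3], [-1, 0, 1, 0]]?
The Jordan structure of A has elementary divisors (x + 1), (x + 1), x^2. Arranging the block sizes at each eigenvalue in decreasing order and taking row products gives the invariant factors.

Invariant factors (smallest first, each dividing the next): x + 1, x^2(x + 1).

Check: the last factor x^2(x + 1) is the minimal polynomial, and the product x^2(x + 1)^2 is the characteristic polynomial.

x + 1, x^2(x + 1)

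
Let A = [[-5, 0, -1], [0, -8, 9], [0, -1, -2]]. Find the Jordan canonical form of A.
The characteristic polynomial is det(xI - A) = (x + 5)^3, so the eigenvalues are -5 (algebraic multiplicity 3).

For λ = -5: rank(A + 5I) = 2, rank((A + 5I)^2) = 1, rank((A + 5I)^3) = 0. The eigenspace has dimension 3 - 2 = 1, so there is 1 Jordan block; the rank sequence gives block sizes [3].

Assembling the blocks gives the Jordan form J above.

J = [[-5, 1, 0], [0, -5, 1], [0, 0, -5]]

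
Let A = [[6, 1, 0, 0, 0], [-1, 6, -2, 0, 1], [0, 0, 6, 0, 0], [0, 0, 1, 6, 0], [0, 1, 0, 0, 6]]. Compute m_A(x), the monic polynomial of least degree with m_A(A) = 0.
m_A(x) = (x - 6)^3

The characteristic polynomial factors as (x - 6)^5. The minimal polynomial is ∏(x - λ)^{k_λ} where k_λ is the size of the largest Jordan block at λ.

For λ = 6: rank(A - 6I) = 3, and the largest Jordan block has size 3 (the smallest k with rank((A - 6I)^k) = rank((A - 6I)^(k+1))).

So m_A(x) = (x - 6)^3.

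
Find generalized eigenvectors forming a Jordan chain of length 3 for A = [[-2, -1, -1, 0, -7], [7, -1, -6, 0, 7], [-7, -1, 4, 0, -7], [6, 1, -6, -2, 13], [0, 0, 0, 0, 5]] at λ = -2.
We seek v_1 ∈ ker((A + 2I)^3) \ ker((A + 2I)^2), then set v_{i+1} = (A + 2I) v_i.

One such chain is v_1 = [[-1, 2, -1, 3, 0]]^T, v_2 = [[-1, 1, -1, 2, 0]]^T, v_3 = [[0, 0, 0, 1, 0]]^T. Check: (A + 2I) v_3 = [[0, 0, 0, 0, 0]]^T = 0.

v_1 = [[-1, 2, -1, 3, 0]]^T, v_2 = [[-1, 1, -1, 2, 0]]^T, v_3 = [[0, 0, 0, 1, 0]]^T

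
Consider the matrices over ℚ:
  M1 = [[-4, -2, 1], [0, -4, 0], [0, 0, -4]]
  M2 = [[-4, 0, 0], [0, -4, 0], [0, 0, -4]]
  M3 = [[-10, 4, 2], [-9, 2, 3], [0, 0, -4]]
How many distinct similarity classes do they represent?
Characteristic polynomials: χ_{M1} = (x + 4)^3, χ_{M2} = (x + 4)^3, χ_{M3} = (x + 4)^3.

{M1, M3}: invariant factors x + 4, (x + 4)^2.

{M2}: invariant factors x + 4, x + 4, x + 4.

Matrices are similar if and only if their invariant-factor lists agree; the partition into similarity classes is {M1, M3}, {M2}.

2 classes: {M1, M3}, {M2}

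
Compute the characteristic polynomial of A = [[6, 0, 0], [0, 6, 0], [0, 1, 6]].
χ_A(x) = (x - 6)^3

xI - A = [[x - 6, 0, 0], [0, x - 6, 0], [0, -1, x - 6]].

Expanding det(xI - A) along the first row:
det(xI - A) = + (x - 6)·det([[x - 6, 0], [-1, x - 6]]) - (0)·det([[0, 0], [0, x - 6]]) + (0)·det([[0, x - 6], [0, -1]]).

Evaluating gives χ_A(x) = x^3 - 18x^2 + 108x - 216 = (x - 6)^3.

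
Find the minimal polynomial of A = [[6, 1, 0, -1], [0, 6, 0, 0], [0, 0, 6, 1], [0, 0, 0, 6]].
The characteristic polynomial factors as (x - 6)^4. The minimal polynomial is ∏(x - λ)^{k_λ} where k_λ is the size of the largest Jordan block at λ.

For λ = 6: rank(A - 6I) = 2, and the largest Jordan block has size 2 (the smallest k with rank((A - 6I)^k) = rank((A - 6I)^(k+1))).

So m_A(x) = (x - 6)^2.

m_A(x) = (x - 6)^2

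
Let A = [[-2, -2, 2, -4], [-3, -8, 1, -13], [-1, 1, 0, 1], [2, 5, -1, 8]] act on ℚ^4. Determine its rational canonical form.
The invariant factors of A (the non-unit diagonal entries of the Smith normal form of xI - A over ℚ[x]) are x^2 + x + 2, x^2 + x + 2, each dividing the next. The characteristic polynomial is their product, (x^2 + x + 2)^2.

The rational canonical form is the block-diagonal matrix of companion matrices C(f_i):
R = [[0, -2, 0, 0], [1, -1, 0, 0], [0, 0, 0, -2], [0, 0, 1, -1]].

Note the characteristic polynomial does not split into linear factors over ℚ, so A has no Jordan form over ℚ; the rational canonical form exists over any field.

R = [[0, -2, 0, 0], [1, -1, 0, 0], [0, 0, 0, -2], [0, 0, 1, -1]]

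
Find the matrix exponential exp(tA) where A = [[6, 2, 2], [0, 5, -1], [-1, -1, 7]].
A has Jordan form J = [[6, 1, 0], [0, 6, 1], [0, 0, 6]] with A = PJP^{-1}, so e^{tA} = P e^{tJ} P^{-1}.

For a Jordan block J_k(λ), e^{tJ_k(λ)} = e^{λt} · (I + tN + t^2 N^2/2! + ... + t^{k-1} N^{k-1}/(k-1)!) where N is the nilpotent superdiagonal part.

Assembling the blocks and conjugating back gives the entries of e^{tA} as shown above.

e^{tA} = [[(1 - t^2)*e^{6*t}, 2*t*(1 - t)*e^{6*t}, 2*t*e^{6*t}], [t^2*e^{6*t}/2, (t^2 - t + 1)*e^{6*t}, -t*e^{6*t}], [t*(-t - 2)*e^{6*t}/2, -t*(t + 1)*e^{6*t}, (t + 1)*e^{6*t}]]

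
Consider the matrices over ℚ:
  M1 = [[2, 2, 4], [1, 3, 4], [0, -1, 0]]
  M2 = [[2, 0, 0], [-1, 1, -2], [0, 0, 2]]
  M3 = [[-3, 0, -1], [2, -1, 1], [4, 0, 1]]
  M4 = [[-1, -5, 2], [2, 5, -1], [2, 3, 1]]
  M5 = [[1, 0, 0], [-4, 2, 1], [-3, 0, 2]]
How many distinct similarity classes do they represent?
3 classes: {M1, M4, M5}, {M2}, {M3}

Characteristic polynomials: χ_{M1} = (x - 2)^2(x - 1), χ_{M2} = (x - 2)^2(x - 1), χ_{M3} = (x + 1)^3, χ_{M4} = (x - 2)^2(x - 1), χ_{M5} = (x - 2)^2(x - 1).

{M1, M4, M5}: invariant factors (x - 2)^2(x - 1).

{M2}: invariant factors x - 2, (x - 2)(x - 1).

{M3}: invariant factors x + 1, (x + 1)^2.

Matrices are similar if and only if their invariant-factor lists agree; the partition into similarity classes is {M1, M4, M5}, {M2}, {M3}.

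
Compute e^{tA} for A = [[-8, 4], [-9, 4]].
e^{tA} = [[(1 - 6*t)*e^{-2*t}, 4*t*e^{-2*t}], [-9*t*e^{-2*t}, (6*t + 1)*e^{-2*t}]]

A has Jordan form J = [[-2, 1], [0, -2]] with A = PJP^{-1}, so e^{tA} = P e^{tJ} P^{-1}.

For a Jordan block J_k(λ), e^{tJ_k(λ)} = e^{λt} · (I + tN + t^2 N^2/2! + ... + t^{k-1} N^{k-1}/(k-1)!) where N is the nilpotent superdiagonal part.

Assembling the blocks and conjugating back gives the entries of e^{tA} as shown above.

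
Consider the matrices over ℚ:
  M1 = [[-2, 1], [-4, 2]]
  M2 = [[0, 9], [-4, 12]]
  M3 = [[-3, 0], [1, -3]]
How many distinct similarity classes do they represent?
Characteristic polynomials: χ_{M1} = x^2, χ_{M2} = (x - 6)^2, χ_{M3} = (x + 3)^2.

{M1}: invariant factors x^2.

{M2}: invariant factors (x - 6)^2.

{M3}: invariant factors (x + 3)^2.

Matrices are similar if and only if their invariant-factor lists agree; the partition into similarity classes is {M1}, {M2}, {M3}.

3 classes: {M1}, {M2}, {M3}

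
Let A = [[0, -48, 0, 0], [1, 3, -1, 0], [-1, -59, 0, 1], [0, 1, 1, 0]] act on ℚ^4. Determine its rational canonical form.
R = [[0, 0, 0, 48], [1, 0, 0, -52], [0, 1, 0, 12], [0, 0, 1, 3]]

The invariant factors of A (the non-unit diagonal entries of the Smith normal form of xI - A over ℚ[x]) are (x - 3)(x - 2)^2(x + 4), each dividing the next. The characteristic polynomial is their product, (x - 3)(x - 2)^2(x + 4).

The rational canonical form is the block-diagonal matrix of companion matrices C(f_i):
R = [[0, 0, 0, 48], [1, 0, 0, -52], [0, 1, 0, 12], [0, 0, 1, 3]].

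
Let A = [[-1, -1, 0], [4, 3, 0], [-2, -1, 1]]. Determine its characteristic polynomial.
xI - A = [[x + 1, 1, 0], [-4, x - 3, 0], [2, 1, x - 1]].

Expanding det(xI - A) along the first row:
det(xI - A) = + (x + 1)·det([[x - 3, 0], [1, x - 1]]) - (1)·det([[-4, 0], [2, x - 1]]) + (0)·det([[-4, x - 3], [2, 1]]).

Evaluating gives χ_A(x) = x^3 - 3x^2 + 3x - 1 = (x - 1)^3.

χ_A(x) = (x - 1)^3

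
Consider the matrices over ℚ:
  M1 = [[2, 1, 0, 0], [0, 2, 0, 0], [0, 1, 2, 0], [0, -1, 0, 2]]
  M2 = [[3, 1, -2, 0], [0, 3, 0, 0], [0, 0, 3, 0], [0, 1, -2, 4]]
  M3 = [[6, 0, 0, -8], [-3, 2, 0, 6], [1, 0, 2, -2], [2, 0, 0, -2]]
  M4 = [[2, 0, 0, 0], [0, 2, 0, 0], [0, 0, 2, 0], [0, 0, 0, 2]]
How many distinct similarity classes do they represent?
Characteristic polynomials: χ_{M1} = (x - 2)^4, χ_{M2} = (x - 4)(x - 3)^3, χ_{M3} = (x - 2)^4, χ_{M4} = (x - 2)^4.

{M1, M3}: invariant factors x - 2, x - 2, (x - 2)^2.

{M2}: invariant factors x - 3, (x - 4)(x - 3)^2.

{M4}: invariant factors x - 2, x - 2, x - 2, x - 2.

Matrices are similar if and only if their invariant-factor lists agree; the partition into similarity classes is {M1, M3}, {M2}, {M4}.

3 classes: {M1, M3}, {M2}, {M4}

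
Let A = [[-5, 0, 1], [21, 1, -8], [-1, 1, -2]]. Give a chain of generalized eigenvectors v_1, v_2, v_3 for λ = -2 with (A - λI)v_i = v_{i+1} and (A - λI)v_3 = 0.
v_1 = [[2, 6, 7]]^T, v_2 = [[1, 4, 4]]^T, v_3 = [[1, 1, 3]]^T

We seek v_1 ∈ ker((A + 2I)^3) \ ker((A + 2I)^2), then set v_{i+1} = (A + 2I) v_i.

One such chain is v_1 = [[2, 6, 7]]^T, v_2 = [[1, 4, 4]]^T, v_3 = [[1, 1, 3]]^T. Check: (A + 2I) v_3 = [[0, 0, 0]]^T = 0.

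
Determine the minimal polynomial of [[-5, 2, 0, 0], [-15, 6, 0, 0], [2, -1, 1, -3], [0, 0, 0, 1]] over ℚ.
m_A(x) = x(x - 1)^2

The characteristic polynomial factors as x(x - 1)^3. The minimal polynomial is ∏(x - λ)^{k_λ} where k_λ is the size of the largest Jordan block at λ.

For λ = 0: rank(A) = 3, and the largest Jordan block has size 1 (the smallest k with rank(A^k) = rank(A^(k+1))).
For λ = 1: rank(A - I) = 2, and the largest Jordan block has size 2 (the smallest k with rank((A - I)^k) = rank((A - I)^(k+1))).

So m_A(x) = x(x - 1)^2.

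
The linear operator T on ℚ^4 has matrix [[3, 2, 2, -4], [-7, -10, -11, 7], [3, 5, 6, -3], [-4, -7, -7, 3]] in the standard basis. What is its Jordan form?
J = [[-1, 0, 0, 0], [0, 1, 1, 0], [0, 0, 1, 1], [0, 0, 0, 1]]

The characteristic polynomial is det(xI - A) = (x - 1)^3(x + 1), so the eigenvalues are -1 (algebraic multiplicity 1), 1 (algebraic multiplicity 3).

For λ = -1: algebraic multiplicity 1 gives one 1×1 block.

For λ = 1: rank(A - I) = 3, rank((A - I)^2) = 2, rank((A - I)^3) = 1. The eigenspace has dimension 4 - 3 = 1, so there is 1 Jordan block; the rank sequence gives block sizes [3].

Assembling the blocks gives the Jordan form J above.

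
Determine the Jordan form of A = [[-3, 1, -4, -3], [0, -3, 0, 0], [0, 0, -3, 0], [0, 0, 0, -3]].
J = [[-3, 1, 0, 0], [0, -3, 0, 0], [0, 0, -3, 0], [0, 0, 0, -3]]

The characteristic polynomial is det(xI - A) = (x + 3)^4, so the eigenvalues are -3 (algebraic multiplicity 4).

For λ = -3: rank(A + 3I) = 1, rank((A + 3I)^2) = 0. The eigenspace has dimension 4 - 1 = 3, so there are 3 Jordan blocks; the rank sequence gives block sizes [2, 1, 1].

Assembling the blocks gives the Jordan form J above.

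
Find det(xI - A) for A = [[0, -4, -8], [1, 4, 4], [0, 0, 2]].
χ_A(x) = (x - 2)^3

xI - A = [[x, 4, 8], [-1, x - 4, -4], [0, 0, x - 2]].

Expanding det(xI - A) along the first row:
det(xI - A) = + (x)·det([[x - 4, -4], [0, x - 2]]) - (4)·det([[-1, -4], [0, x - 2]]) + (8)·det([[-1, x - 4], [0, 0]]).

Evaluating gives χ_A(x) = x^3 - 6x^2 + 12x - 8 = (x - 2)^3.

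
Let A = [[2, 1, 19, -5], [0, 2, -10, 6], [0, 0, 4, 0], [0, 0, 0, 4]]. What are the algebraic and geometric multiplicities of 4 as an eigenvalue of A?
The characteristic polynomial is (x - 4)^2(x - 2)^2, so the factor x - 4 appears with exponent 2: the algebraic multiplicity is 2.

rank(A - 4I) = 2, so the eigenspace has dimension 4 - 2 = 2: the geometric multiplicity is 2.

algebraic multiplicity 2, geometric multiplicity 2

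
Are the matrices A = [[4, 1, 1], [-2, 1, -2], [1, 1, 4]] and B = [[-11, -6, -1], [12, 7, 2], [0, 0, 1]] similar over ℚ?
No.

trace(A) = 9 but trace(B) = -3. The trace is a similarity invariant, so A and B are not similar.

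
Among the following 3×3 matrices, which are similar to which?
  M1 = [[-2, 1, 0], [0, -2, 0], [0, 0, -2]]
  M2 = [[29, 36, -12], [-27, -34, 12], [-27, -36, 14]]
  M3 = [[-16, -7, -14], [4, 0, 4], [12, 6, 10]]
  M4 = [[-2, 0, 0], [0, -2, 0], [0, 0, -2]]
Characteristic polynomials: χ_{M1} = (x + 2)^3, χ_{M2} = (x - 5)(x - 2)^2, χ_{M3} = (x + 2)^3, χ_{M4} = (x + 2)^3.

{M1, M3}: invariant factors x + 2, (x + 2)^2.

{M2}: invariant factors x - 2, (x - 5)(x - 2).

{M4}: invariant factors x + 2, x + 2, x + 2.

Matrices are similar if and only if their invariant-factor lists agree; the partition into similarity classes is {M1, M3}, {M2}, {M4}.

3 classes: {M1, M3}, {M2}, {M4}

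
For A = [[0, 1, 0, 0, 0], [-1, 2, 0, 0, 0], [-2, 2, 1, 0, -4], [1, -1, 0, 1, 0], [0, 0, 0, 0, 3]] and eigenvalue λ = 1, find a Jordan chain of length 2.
We seek v_1 ∈ ker((A - I)^2) \ ker(A - I), then set v_{i+1} = (A - I) v_i.

One such chain is v_1 = [[-1, 0, -2, 0, 0]]^T, v_2 = [[1, 1, 2, -1, 0]]^T. Check: (A - I) v_2 = [[0, 0, 0, 0, 0]]^T = 0.

v_1 = [[-1, 0, -2, 0, 0]]^T, v_2 = [[1, 1, 2, -1, 0]]^T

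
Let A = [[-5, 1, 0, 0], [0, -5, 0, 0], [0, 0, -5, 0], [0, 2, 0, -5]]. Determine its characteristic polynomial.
χ_A(x) = (x + 5)^4

xI - A = [[x + 5, -1, 0, 0], [0, x + 5, 0, 0], [0, 0, x + 5, 0], [0, -2, 0, x + 5]].

Expanding det(xI - A) along the first row:
det(xI - A) = + (x + 5)·det([[x + 5, 0, 0], [0, x + 5, 0], [-2, 0, x + 5]]) - (-1)·det([[0, 0, 0], [0, x + 5, 0], [0, 0, x + 5]]) + (0)·det([[0, x + 5, 0], [0, 0, 0], [0, -2, x + 5]]) - (0)·det([[0, x + 5, 0], [0, 0, x + 5], [0, -2, 0]]).

Evaluating gives χ_A(x) = x^4 + 20x^3 + 150x^2 + 500x + 625 = (x + 5)^4.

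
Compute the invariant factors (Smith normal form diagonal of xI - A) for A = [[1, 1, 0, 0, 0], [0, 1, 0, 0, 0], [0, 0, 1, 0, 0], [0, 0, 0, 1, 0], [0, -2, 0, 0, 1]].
x - 1, x - 1, x - 1, (x - 1)^2

The Jordan structure of A has elementary divisors (x - 1)^2, (x - 1), (x - 1), (x - 1). Arranging the block sizes at each eigenvalue in decreasing order and taking row products gives the invariant factors.

Invariant factors (smallest first, each dividing the next): x - 1, x - 1, x - 1, (x - 1)^2.

Check: the last factor (x - 1)^2 is the minimal polynomial, and the product (x - 1)^5 is the characteristic polynomial.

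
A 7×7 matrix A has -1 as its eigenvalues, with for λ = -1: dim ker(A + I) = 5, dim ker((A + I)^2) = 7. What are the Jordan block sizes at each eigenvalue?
Jordan blocks: (-1, 2), (-1, 2), (-1, 1), (-1, 1), (-1, 1)

λ = -1: successive nullity increments [5, 2] count blocks of size ≥ k; block sizes are [2, 2, 1, 1, 1].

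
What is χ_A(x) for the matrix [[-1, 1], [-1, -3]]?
xI - A = [[x + 1, -1], [1, x + 3]].

Expanding det(xI - A) along the first row:
det(xI - A) = + (x + 1)·det([[x + 3]]) - (-1)·det([[1]]).

Evaluating gives χ_A(x) = x^2 + 4x + 4 = (x + 2)^2.

χ_A(x) = (x + 2)^2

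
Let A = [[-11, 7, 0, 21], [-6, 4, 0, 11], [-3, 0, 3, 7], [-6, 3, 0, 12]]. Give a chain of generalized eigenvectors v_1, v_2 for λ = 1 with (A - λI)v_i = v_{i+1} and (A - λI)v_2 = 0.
v_1 = [[0, 1, 0, 0]]^T, v_2 = [[7, 3, 0, 3]]^T

We seek v_1 ∈ ker((A - I)^2) \ ker(A - I), then set v_{i+1} = (A - I) v_i.

One such chain is v_1 = [[0, 1, 0, 0]]^T, v_2 = [[7, 3, 0, 3]]^T. Check: (A - I) v_2 = [[0, 0, 0, 0]]^T = 0.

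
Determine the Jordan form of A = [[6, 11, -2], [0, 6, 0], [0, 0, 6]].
The characteristic polynomial is det(xI - A) = (x - 6)^3, so the eigenvalues are 6 (algebraic multiplicity 3).

For λ = 6: rank(A - 6I) = 1, rank((A - 6I)^2) = 0. The eigenspace has dimension 3 - 1 = 2, so there are 2 Jordan blocks; the rank sequence gives block sizes [2, 1].

Assembling the blocks gives the Jordan form J above.

J = [[6, 1, 0], [0, 6, 0], [0, 0, 6]]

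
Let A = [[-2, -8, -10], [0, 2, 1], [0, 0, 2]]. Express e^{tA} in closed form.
e^{tA} = [[e^{-2*t}, -4*sinh(2*t), 2*(-(t + 1)*e^{4*t} + 1)*e^{-2*t}], [0, e^{2*t}, t*e^{2*t}], [0, 0, e^{2*t}]]

A has Jordan form J = [[-2, 0, 0], [0, 2, 1], [0, 0, 2]] with A = PJP^{-1}, so e^{tA} = P e^{tJ} P^{-1}.

For a Jordan block J_k(λ), e^{tJ_k(λ)} = e^{λt} · (I + tN + t^2 N^2/2! + ... + t^{k-1} N^{k-1}/(k-1)!) where N is the nilpotent superdiagonal part.

Assembling the blocks and conjugating back gives the entries of e^{tA} as shown above.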